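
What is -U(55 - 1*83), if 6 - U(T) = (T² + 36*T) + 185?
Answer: -45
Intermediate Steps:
U(T) = -179 - T² - 36*T (U(T) = 6 - ((T² + 36*T) + 185) = 6 - (185 + T² + 36*T) = 6 + (-185 - T² - 36*T) = -179 - T² - 36*T)
-U(55 - 1*83) = -(-179 - (55 - 1*83)² - 36*(55 - 1*83)) = -(-179 - (55 - 83)² - 36*(55 - 83)) = -(-179 - 1*(-28)² - 36*(-28)) = -(-179 - 1*784 + 1008) = -(-179 - 784 + 1008) = -1*45 = -45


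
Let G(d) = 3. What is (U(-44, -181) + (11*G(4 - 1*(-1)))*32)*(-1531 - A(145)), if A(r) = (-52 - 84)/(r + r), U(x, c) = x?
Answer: -224590124/145 ≈ -1.5489e+6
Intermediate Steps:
A(r) = -68/r (A(r) = -136*1/(2*r) = -68/r)
(U(-44, -181) + (11*G(4 - 1*(-1)))*32)*(-1531 - A(145)) = (-44 + (11*3)*32)*(-1531 - (-68)/145) = (-44 + 33*32)*(-1531 - (-68)/145) = (-44 + 1056)*(-1531 - 1*(-68/145)) = 1012*(-1531 + 68/145) = 1012*(-221927/145) = -224590124/145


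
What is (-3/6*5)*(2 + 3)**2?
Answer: -125/2 ≈ -62.500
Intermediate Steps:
(-3/6*5)*(2 + 3)**2 = (-3/6*5)*5**2 = (-1*1/2*5)*25 = -1/2*5*25 = -5/2*25 = -125/2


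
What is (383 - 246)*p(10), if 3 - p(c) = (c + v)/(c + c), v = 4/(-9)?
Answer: 31099/90 ≈ 345.54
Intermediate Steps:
v = -4/9 (v = 4*(-⅑) = -4/9 ≈ -0.44444)
p(c) = 3 - (-4/9 + c)/(2*c) (p(c) = 3 - (c - 4/9)/(c + c) = 3 - (-4/9 + c)/(2*c))
(383 - 246)*p(10) = (383 - 246)*((1/18)*(4 + 45*10)/10) = 137*((1/18)*(⅒)*(4 + 450)) = 137*((1/18)*(⅒)*454) = 137*(227/90) = 31099/90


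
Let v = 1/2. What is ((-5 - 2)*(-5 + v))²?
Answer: 3969/4 ≈ 992.25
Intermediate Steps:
v = ½ (v = 1*(½) = ½ ≈ 0.50000)
((-5 - 2)*(-5 + v))² = ((-5 - 2)*(-5 + ½))² = (-7*(-9/2))² = (63/2)² = 3969/4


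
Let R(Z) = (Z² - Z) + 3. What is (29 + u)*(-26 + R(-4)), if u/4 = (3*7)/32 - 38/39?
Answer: -8651/104 ≈ -83.183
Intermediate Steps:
R(Z) = 3 + Z² - Z
u = -397/312 (u = 4*((3*7)/32 - 38/39) = 4*(21*(1/32) - 38*1/39) = 4*(21/32 - 38/39) = 4*(-397/1248) = -397/312 ≈ -1.2724)
(29 + u)*(-26 + R(-4)) = (29 - 397/312)*(-26 + (3 + (-4)² - 1*(-4))) = 8651*(-26 + (3 + 16 + 4))/312 = 8651*(-26 + 23)/312 = (8651/312)*(-3) = -8651/104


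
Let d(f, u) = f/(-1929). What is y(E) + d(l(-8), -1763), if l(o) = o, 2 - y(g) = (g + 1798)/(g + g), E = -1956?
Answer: 2469835/1257708 ≈ 1.9638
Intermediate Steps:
y(g) = 2 - (1798 + g)/(2*g) (y(g) = 2 - (g + 1798)/(g + g) = 2 - (1798 + g)/(2*g))
d(f, u) = -f/1929 (d(f, u) = f*(-1/1929) = -f/1929)
y(E) + d(l(-8), -1763) = (3/2 - 899/(-1956)) - 1/1929*(-8) = (3/2 - 899*(-1/1956)) + 8/1929 = (3/2 + 899/1956) + 8/1929 = 3833/1956 + 8/1929 = 2469835/1257708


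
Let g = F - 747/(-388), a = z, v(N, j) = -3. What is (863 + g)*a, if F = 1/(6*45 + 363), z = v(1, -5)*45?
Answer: -9559327095/81868 ≈ -1.1677e+5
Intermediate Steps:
z = -135 (z = -3*45 = -135)
a = -135
F = 1/633 (F = 1/(270 + 363) = 1/633 ≈ 0.0015798)
g = 473239/245604 (g = 1/633 - 747/(-388) = 1/633 - 747*(-1)/388 = 1/633 - 1*(-747/388) = 1/633 + 747/388 = 473239/245604 ≈ 1.9268)
(863 + g)*a = (863 + 473239/245604)*(-135) = (212429491/245604)*(-135) = -9559327095/81868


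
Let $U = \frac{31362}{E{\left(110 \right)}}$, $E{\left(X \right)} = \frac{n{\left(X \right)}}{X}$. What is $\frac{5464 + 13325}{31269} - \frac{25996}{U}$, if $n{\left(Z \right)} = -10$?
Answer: $\frac{1215789287}{1797873693} \approx 0.67624$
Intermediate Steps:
$E{\left(X \right)} = - \frac{10}{X}$
$U = -344982$ ($U = \frac{31362}{\left(-10\right) \frac{1}{110}} = \frac{31362}{- \frac{1}{11}} = 31362 \left(-11\right) = -344982$)
$\frac{5464 + 13325}{31269} - \frac{25996}{U} = \frac{5464 + 13325}{31269} - \frac{25996}{-344982} = 18789 \cdot \frac{1}{31269} - - \frac{12998}{172491} = \frac{6263}{10423} + \frac{12998}{172491} = \frac{1215789287}{1797873693}$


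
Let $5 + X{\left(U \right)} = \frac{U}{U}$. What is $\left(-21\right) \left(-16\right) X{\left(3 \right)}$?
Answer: $-1344$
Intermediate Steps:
$X{\left(U \right)} = -4$ ($X{\left(U \right)} = -5 + \frac{U}{U} = -5 + 1 = -4$)
$\left(-21\right) \left(-16\right) X{\left(3 \right)} = \left(-21\right) \left(-16\right) \left(-4\right) = 336 \left(-4\right) = -1344$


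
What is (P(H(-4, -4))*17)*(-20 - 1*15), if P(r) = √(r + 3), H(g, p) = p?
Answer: -595*I ≈ -595.0*I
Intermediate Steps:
P(r) = √(3 + r)
(P(H(-4, -4))*17)*(-20 - 1*15) = (√(3 - 4)*17)*(-20 - 1*15) = (√(-1)*17)*(-20 - 15) = (I*17)*(-35) = (17*I)*(-35) = -595*I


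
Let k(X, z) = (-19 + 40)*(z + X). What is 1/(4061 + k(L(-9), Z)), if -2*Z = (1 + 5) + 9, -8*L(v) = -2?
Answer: 4/15635 ≈ 0.00025584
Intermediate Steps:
L(v) = ¼ (L(v) = -⅛*(-2) = ¼)
Z = -15/2 (Z = -((1 + 5) + 9)/2 = -(6 + 9)/2 = -½*15 = -15/2 ≈ -7.5000)
k(X, z) = 21*X + 21*z (k(X, z) = 21*(X + z) = 21*X + 21*z)
1/(4061 + k(L(-9), Z)) = 1/(4061 + (21*(¼) + 21*(-15/2))) = 1/(4061 + (21/4 - 315/2)) = 1/(4061 - 609/4) = 1/(15635/4) = 4/15635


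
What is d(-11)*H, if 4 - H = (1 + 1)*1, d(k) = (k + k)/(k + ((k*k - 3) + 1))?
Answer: -11/27 ≈ -0.40741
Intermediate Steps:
d(k) = 2*k/(-2 + k + k**2) (d(k) = (2*k)/(k + ((k**2 - 3) + 1)) = (2*k)/(k + ((-3 + k**2) + 1)) = (2*k)/(k + (-2 + k**2)) = (2*k)/(-2 + k + k**2) = 2*k/(-2 + k + k**2))
H = 2 (H = 4 - (1 + 1) = 4 - 2 = 2)
d(-11)*H = (2*(-11)/(-2 - 11 + (-11)**2))*2 = (2*(-11)/(-2 - 11 + 121))*2 = (2*(-11)/108)*2 = (2*(-11)*(1/108))*2 = -11/54*2 = -11/27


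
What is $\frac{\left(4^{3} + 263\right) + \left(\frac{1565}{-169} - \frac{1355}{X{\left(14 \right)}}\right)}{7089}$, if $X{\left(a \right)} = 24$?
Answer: $\frac{1059757}{28752984} \approx 0.036857$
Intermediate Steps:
$\frac{\left(4^{3} + 263\right) + \left(\frac{1565}{-169} - \frac{1355}{X{\left(14 \right)}}\right)}{7089} = \frac{\left(4^{3} + 263\right) + \left(\frac{1565}{-169} - \frac{1355}{24}\right)}{7089} = \left(\left(64 + 263\right) + \left(1565 \left(- \frac{1}{169}\right) - \frac{1355}{24}\right)\right) \frac{1}{7089} = \left(327 - \frac{266555}{4056}\right) \frac{1}{7089} = \frac{1059757}{4056} \cdot \frac{1}{7089} = \frac{1059757}{28752984}$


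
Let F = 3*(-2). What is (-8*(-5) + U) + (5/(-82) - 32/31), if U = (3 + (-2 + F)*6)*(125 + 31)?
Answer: -17745939/2542 ≈ -6981.1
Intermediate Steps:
F = -6
U = -7020 (U = (3 + (-2 - 6)*6)*(125 + 31) = (3 - 8*6)*156 = (3 - 48)*156 = -45*156 = -7020)
(-8*(-5) + U) + (5/(-82) - 32/31) = (-8*(-5) - 7020) + (5/(-82) - 32/31) = (40 - 7020) + (5*(-1/82) - 32*1/31) = -6980 + (-5/82 - 32/31) = -6980 - 2779/2542 = -17745939/2542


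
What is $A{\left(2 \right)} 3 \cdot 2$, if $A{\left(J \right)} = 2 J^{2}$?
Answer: $48$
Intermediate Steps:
$A{\left(2 \right)} 3 \cdot 2 = 2 \cdot 2^{2} \cdot 3 \cdot 2 = 2 \cdot 4 \cdot 3 \cdot 2 = 8 \cdot 3 \cdot 2 = 24 \cdot 2 = 48$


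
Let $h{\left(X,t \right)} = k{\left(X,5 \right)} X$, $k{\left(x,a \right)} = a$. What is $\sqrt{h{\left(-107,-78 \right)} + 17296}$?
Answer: $\sqrt{16761} \approx 129.46$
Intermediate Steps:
$h{\left(X,t \right)} = 5 X$
$\sqrt{h{\left(-107,-78 \right)} + 17296} = \sqrt{5 \left(-107\right) + 17296} = \sqrt{-535 + 17296} = \sqrt{16761}$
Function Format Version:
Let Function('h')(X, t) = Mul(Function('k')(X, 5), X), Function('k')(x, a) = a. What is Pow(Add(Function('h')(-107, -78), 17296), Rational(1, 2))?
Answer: Pow(16761, Rational(1, 2)) ≈ 129.46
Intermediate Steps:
Function('h')(X, t) = Mul(5, X)
Pow(Add(Function('h')(-107, -78), 17296), Rational(1, 2)) = Pow(Add(Mul(5, -107), 17296), Rational(1, 2)) = Pow(Add(-535, 17296), Rational(1, 2)) = Pow(16761, Rational(1, 2))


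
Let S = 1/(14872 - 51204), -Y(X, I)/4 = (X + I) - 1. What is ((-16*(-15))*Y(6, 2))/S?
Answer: 244151040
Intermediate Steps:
Y(X, I) = 4 - 4*I - 4*X (Y(X, I) = -4*((X + I) - 1) = -4*((I + X) - 1) = -4*(-1 + I + X) = 4 - 4*I - 4*X)
S = -1/36332 (S = 1/(-36332) = -1/36332 ≈ -2.7524e-5)
((-16*(-15))*Y(6, 2))/S = ((-16*(-15))*(4 - 4*2 - 4*6))/(-1/36332) = (240*(4 - 8 - 24))*(-36332) = (240*(-28))*(-36332) = -6720*(-36332) = 244151040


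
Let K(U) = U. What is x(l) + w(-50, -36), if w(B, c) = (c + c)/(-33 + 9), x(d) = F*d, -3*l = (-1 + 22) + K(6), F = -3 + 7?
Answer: -33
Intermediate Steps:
F = 4
l = -9 (l = -((-1 + 22) + 6)/3 = -(21 + 6)/3 = -⅓*27 = -9)
x(d) = 4*d
w(B, c) = -c/12 (w(B, c) = (2*c)/(-24) = (2*c)*(-1/24) = -c/12)
x(l) + w(-50, -36) = 4*(-9) - 1/12*(-36) = -36 + 3 = -33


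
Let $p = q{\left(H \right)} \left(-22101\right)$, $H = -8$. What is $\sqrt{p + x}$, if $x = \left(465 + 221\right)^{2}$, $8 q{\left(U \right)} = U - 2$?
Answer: $\frac{\sqrt{1992889}}{2} \approx 705.85$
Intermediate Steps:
$q{\left(U \right)} = - \frac{1}{4} + \frac{U}{8}$ ($q{\left(U \right)} = \frac{U - 2}{8} = \frac{-2 + U}{8} = - \frac{1}{4} + \frac{U}{8}$)
$p = \frac{110505}{4}$ ($p = \left(- \frac{1}{4} + \frac{1}{8} \left(-8\right)\right) \left(-22101\right) = \left(- \frac{1}{4} - 1\right) \left(-22101\right) = \left(- \frac{5}{4}\right) \left(-22101\right) = \frac{110505}{4} \approx 27626.0$)
$x = 470596$ ($x = 686^{2} = 470596$)
$\sqrt{p + x} = \sqrt{\frac{110505}{4} + 470596} = \sqrt{\frac{1992889}{4}} = \frac{\sqrt{1992889}}{2}$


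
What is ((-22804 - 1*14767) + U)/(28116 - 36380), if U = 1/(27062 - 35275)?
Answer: 38571328/8484029 ≈ 4.5463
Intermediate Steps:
U = -1/8213 (U = 1/(-8213) = -1/8213 ≈ -0.00012176)
((-22804 - 1*14767) + U)/(28116 - 36380) = ((-22804 - 1*14767) - 1/8213)/(28116 - 36380) = ((-22804 - 14767) - 1/8213)/(-8264) = (-37571 - 1/8213)*(-1/8264) = -308570624/8213*(-1/8264) = 38571328/8484029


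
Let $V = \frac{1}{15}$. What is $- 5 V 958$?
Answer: $- \frac{958}{3} \approx -319.33$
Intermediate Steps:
$V = \frac{1}{15} \approx 0.066667$
$- 5 V 958 = \left(-5\right) \frac{1}{15} \cdot 958 = \left(- \frac{1}{3}\right) 958 = - \frac{958}{3}$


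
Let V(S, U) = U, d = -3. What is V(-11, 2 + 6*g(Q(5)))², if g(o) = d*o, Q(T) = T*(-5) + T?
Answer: 131044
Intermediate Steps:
Q(T) = -4*T (Q(T) = -5*T + T = -4*T)
g(o) = -3*o
V(-11, 2 + 6*g(Q(5)))² = (2 + 6*(-(-12)*5))² = (2 + 6*(-3*(-20)))² = (2 + 6*60)² = (2 + 360)² = 362² = 131044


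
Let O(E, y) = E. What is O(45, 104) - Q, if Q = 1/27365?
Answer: 1231424/27365 ≈ 45.000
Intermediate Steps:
Q = 1/27365 ≈ 3.6543e-5
O(45, 104) - Q = 45 - 1*1/27365 = 45 - 1/27365 = 1231424/27365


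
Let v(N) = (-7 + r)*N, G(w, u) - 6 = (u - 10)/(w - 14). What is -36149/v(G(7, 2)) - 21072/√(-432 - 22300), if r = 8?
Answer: -253043/50 + 10536*I*√5683/5683 ≈ -5060.9 + 139.76*I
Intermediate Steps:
G(w, u) = 6 + (-10 + u)/(-14 + w) (G(w, u) = 6 + (u - 10)/(w - 14) = 6 + (-10 + u)/(-14 + w))
v(N) = N (v(N) = (-7 + 8)*N = 1*N = N)
-36149/v(G(7, 2)) - 21072/√(-432 - 22300) = -36149*(-14 + 7)/(-94 + 2 + 6*7) - 21072/√(-432 - 22300) = -36149*(-7/(-94 + 2 + 42)) - 21072*(-I*√5683/11366) = -36149/((-⅐*(-50))) - 21072*(-I*√5683/11366) = -36149/50/7 - (-10536)*I*√5683/5683 = -36149*7/50 + 10536*I*√5683/5683 = -253043/50 + 10536*I*√5683/5683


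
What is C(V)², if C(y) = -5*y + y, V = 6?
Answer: 576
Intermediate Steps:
C(y) = -4*y
C(V)² = (-4*6)² = (-24)² = 576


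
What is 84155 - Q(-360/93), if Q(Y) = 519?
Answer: 83636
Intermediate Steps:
84155 - Q(-360/93) = 84155 - 1*519 = 84155 - 519 = 83636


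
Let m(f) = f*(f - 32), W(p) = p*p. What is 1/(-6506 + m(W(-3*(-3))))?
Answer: -1/2537 ≈ -0.00039417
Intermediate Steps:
W(p) = p²
m(f) = f*(-32 + f)
1/(-6506 + m(W(-3*(-3)))) = 1/(-6506 + (-3*(-3))²*(-32 + (-3*(-3))²)) = 1/(-6506 + 9²*(-32 + 9²)) = 1/(-6506 + 81*(-32 + 81)) = 1/(-6506 + 81*49) = 1/(-6506 + 3969) = 1/(-2537) = -1/2537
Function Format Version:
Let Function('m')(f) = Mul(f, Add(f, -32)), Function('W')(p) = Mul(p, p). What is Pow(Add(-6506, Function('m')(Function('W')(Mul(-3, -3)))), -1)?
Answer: Rational(-1, 2537) ≈ -0.00039417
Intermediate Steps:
Function('W')(p) = Pow(p, 2)
Function('m')(f) = Mul(f, Add(-32, f))
Pow(Add(-6506, Function('m')(Function('W')(Mul(-3, -3)))), -1) = Pow(Add(-6506, Mul(Pow(Mul(-3, -3), 2), Add(-32, Pow(Mul(-3, -3), 2)))), -1) = Pow(Add(-6506, Mul(Pow(9, 2), Add(-32, Pow(9, 2)))), -1) = Pow(Add(-6506, Mul(81, Add(-32, 81))), -1) = Pow(Add(-6506, Mul(81, 49)), -1) = Pow(Add(-6506, 3969), -1) = Pow(-2537, -1) = Rational(-1, 2537)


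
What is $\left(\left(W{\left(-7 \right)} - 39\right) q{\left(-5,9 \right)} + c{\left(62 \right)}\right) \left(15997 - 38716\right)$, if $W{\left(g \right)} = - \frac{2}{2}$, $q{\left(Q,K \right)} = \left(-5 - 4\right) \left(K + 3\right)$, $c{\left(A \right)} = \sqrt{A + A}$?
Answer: $-98146080 - 45438 \sqrt{31} \approx -9.8399 \cdot 10^{7}$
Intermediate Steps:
$c{\left(A \right)} = \sqrt{2} \sqrt{A}$ ($c{\left(A \right)} = \sqrt{2 A} = \sqrt{2} \sqrt{A}$)
$q{\left(Q,K \right)} = -27 - 9 K$ ($q{\left(Q,K \right)} = - 9 \left(3 + K\right) = -27 - 9 K$)
$W{\left(g \right)} = -1$ ($W{\left(g \right)} = \left(-2\right) \frac{1}{2} = -1$)
$\left(\left(W{\left(-7 \right)} - 39\right) q{\left(-5,9 \right)} + c{\left(62 \right)}\right) \left(15997 - 38716\right) = \left(\left(-1 - 39\right) \left(-27 - 81\right) + \sqrt{2} \sqrt{62}\right) \left(15997 - 38716\right) = \left(- 40 \left(-27 - 81\right) + 2 \sqrt{31}\right) \left(-22719\right) = \left(\left(-40\right) \left(-108\right) + 2 \sqrt{31}\right) \left(-22719\right) = \left(4320 + 2 \sqrt{31}\right) \left(-22719\right) = -98146080 - 45438 \sqrt{31}$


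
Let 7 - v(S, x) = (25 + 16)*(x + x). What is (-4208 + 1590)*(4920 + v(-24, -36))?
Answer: -20627222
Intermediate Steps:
v(S, x) = 7 - 82*x (v(S, x) = 7 - (25 + 16)*(x + x) = 7 - 41*2*x = 7 - 82*x)
(-4208 + 1590)*(4920 + v(-24, -36)) = (-4208 + 1590)*(4920 + (7 - 82*(-36))) = -2618*(4920 + (7 + 2952)) = -2618*(4920 + 2959) = -2618*7879 = -20627222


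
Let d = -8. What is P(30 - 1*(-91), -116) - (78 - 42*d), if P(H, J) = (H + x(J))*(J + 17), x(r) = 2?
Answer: -12591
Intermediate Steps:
P(H, J) = (2 + H)*(17 + J) (P(H, J) = (H + 2)*(J + 17) = (2 + H)*(17 + J))
P(30 - 1*(-91), -116) - (78 - 42*d) = (34 + 2*(-116) + 17*(30 - 1*(-91)) + (30 - 1*(-91))*(-116)) - (78 - 42*(-8)) = (34 - 232 + 17*(30 + 91) + (30 + 91)*(-116)) - (78 + 336) = (34 - 232 + 17*121 + 121*(-116)) - 1*414 = (34 - 232 + 2057 - 14036) - 414 = -12177 - 414 = -12591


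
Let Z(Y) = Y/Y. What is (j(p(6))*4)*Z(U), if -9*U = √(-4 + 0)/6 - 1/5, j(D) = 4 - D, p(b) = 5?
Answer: -4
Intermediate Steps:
U = 1/45 - I/27 (U = -(√(-4 + 0)/6 - 1/5)/9 = -(√(-4)*(⅙) - 1*⅕)/9 = -((2*I)*(⅙) - ⅕)/9 = -(I/3 - ⅕)/9 = -(-⅕ + I/3)/9 = 1/45 - I/27 ≈ 0.022222 - 0.037037*I)
Z(Y) = 1
(j(p(6))*4)*Z(U) = ((4 - 1*5)*4)*1 = ((4 - 5)*4)*1 = -1*4*1 = -4*1 = -4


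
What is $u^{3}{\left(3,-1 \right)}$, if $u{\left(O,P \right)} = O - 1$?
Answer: $8$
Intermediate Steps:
$u{\left(O,P \right)} = -1 + O$
$u^{3}{\left(3,-1 \right)} = \left(-1 + 3\right)^{3} = 2^{3} = 8$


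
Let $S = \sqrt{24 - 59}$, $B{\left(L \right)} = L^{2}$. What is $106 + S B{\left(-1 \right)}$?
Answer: $106 + i \sqrt{35} \approx 106.0 + 5.9161 i$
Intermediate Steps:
$S = i \sqrt{35}$ ($S = \sqrt{-35} = i \sqrt{35} \approx 5.9161 i$)
$106 + S B{\left(-1 \right)} = 106 + i \sqrt{35} \left(-1\right)^{2} = 106 + i \sqrt{35} \cdot 1 = 106 + i \sqrt{35}$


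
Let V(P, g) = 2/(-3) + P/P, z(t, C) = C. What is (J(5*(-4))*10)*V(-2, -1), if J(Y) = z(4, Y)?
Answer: -200/3 ≈ -66.667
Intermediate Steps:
V(P, g) = ⅓ (V(P, g) = 2*(-⅓) + 1 = -⅔ + 1 = ⅓)
J(Y) = Y
(J(5*(-4))*10)*V(-2, -1) = ((5*(-4))*10)*(⅓) = -20*10*(⅓) = -200*⅓ = -200/3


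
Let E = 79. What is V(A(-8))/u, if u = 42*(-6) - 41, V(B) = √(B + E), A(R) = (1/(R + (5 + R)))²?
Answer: -2*√2390/3223 ≈ -0.030337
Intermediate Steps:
A(R) = (5 + 2*R)⁻² (A(R) = (1/(5 + 2*R))² = (5 + 2*R)⁻²)
V(B) = √(79 + B) (V(B) = √(B + 79) = √(79 + B))
u = -293 (u = -252 - 41 = -293)
V(A(-8))/u = √(79 + (5 + 2*(-8))⁻²)/(-293) = √(79 + (5 - 16)⁻²)*(-1/293) = √(79 + (-11)⁻²)*(-1/293) = √(79 + 1/121)*(-1/293) = √(9560/121)*(-1/293) = (2*√2390/11)*(-1/293) = -2*√2390/3223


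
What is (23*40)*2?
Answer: 1840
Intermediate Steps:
(23*40)*2 = 920*2 = 1840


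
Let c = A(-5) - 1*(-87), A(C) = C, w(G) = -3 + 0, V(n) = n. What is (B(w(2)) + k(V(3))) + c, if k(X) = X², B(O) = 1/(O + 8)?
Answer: 456/5 ≈ 91.200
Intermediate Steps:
w(G) = -3
B(O) = 1/(8 + O)
c = 82 (c = -5 - 1*(-87) = -5 + 87 = 82)
(B(w(2)) + k(V(3))) + c = (1/(8 - 3) + 3²) + 82 = (1/5 + 9) + 82 = (⅕ + 9) + 82 = 46/5 + 82 = 456/5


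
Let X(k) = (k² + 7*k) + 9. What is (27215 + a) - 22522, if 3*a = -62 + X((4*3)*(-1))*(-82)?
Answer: 8359/3 ≈ 2786.3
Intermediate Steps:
X(k) = 9 + k² + 7*k
a = -5720/3 (a = (-62 + (9 + ((4*3)*(-1))² + 7*((4*3)*(-1)))*(-82))/3 = (-62 + (9 + (12*(-1))² + 7*(12*(-1)))*(-82))/3 = (-62 + (9 + (-12)² + 7*(-12))*(-82))/3 = (-62 + (9 + 144 - 84)*(-82))/3 = (-62 + 69*(-82))/3 = (-62 - 5658)/3 = (⅓)*(-5720) = -5720/3 ≈ -1906.7)
(27215 + a) - 22522 = (27215 - 5720/3) - 22522 = 75925/3 - 22522 = 8359/3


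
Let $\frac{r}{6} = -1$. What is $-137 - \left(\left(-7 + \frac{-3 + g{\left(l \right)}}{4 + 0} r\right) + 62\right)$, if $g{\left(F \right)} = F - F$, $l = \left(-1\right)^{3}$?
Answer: $- \frac{393}{2} \approx -196.5$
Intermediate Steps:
$r = -6$ ($r = 6 \left(-1\right) = -6$)
$l = -1$
$g{\left(F \right)} = 0$
$-137 - \left(\left(-7 + \frac{-3 + g{\left(l \right)}}{4 + 0} r\right) + 62\right) = -137 - \left(\left(-7 + \frac{-3 + 0}{4 + 0} \left(-6\right)\right) + 62\right) = -137 - \left(\left(-7 + - \frac{3}{4} \left(-6\right)\right) + 62\right) = -137 - \left(\left(-7 + \left(-3\right) \frac{1}{4} \left(-6\right)\right) + 62\right) = -137 - \left(\left(-7 - - \frac{9}{2}\right) + 62\right) = -137 - \left(\left(-7 + \frac{9}{2}\right) + 62\right) = -137 - \left(- \frac{5}{2} + 62\right) = -137 - \frac{119}{2} = - \frac{393}{2}$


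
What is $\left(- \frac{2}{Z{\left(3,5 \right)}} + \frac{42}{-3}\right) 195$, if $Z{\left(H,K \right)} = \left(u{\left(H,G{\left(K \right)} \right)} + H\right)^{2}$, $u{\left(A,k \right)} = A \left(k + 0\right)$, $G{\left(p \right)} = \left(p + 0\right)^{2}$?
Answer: $- \frac{212945}{78} \approx -2730.1$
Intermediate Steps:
$G{\left(p \right)} = p^{2}$
$u{\left(A,k \right)} = A k$
$Z{\left(H,K \right)} = \left(H + H K^{2}\right)^{2}$ ($Z{\left(H,K \right)} = \left(H K^{2} + H\right)^{2} = \left(H + H K^{2}\right)^{2}$)
$\left(- \frac{2}{Z{\left(3,5 \right)}} + \frac{42}{-3}\right) 195 = \left(- \frac{2}{3^{2} \left(1 + 5^{2}\right)^{2}} + \frac{42}{-3}\right) 195 = \left(- \frac{2}{9 \left(1 + 25\right)^{2}} + 42 \left(- \frac{1}{3}\right)\right) 195 = \left(- \frac{2}{9 \cdot 26^{2}} - 14\right) 195 = \left(- \frac{2}{9 \cdot 676} - 14\right) 195 = \left(- \frac{2}{6084} - 14\right) 195 = \left(\left(-2\right) \frac{1}{6084} - 14\right) 195 = \left(- \frac{1}{3042} - 14\right) 195 = \left(- \frac{42589}{3042}\right) 195 = - \frac{212945}{78}$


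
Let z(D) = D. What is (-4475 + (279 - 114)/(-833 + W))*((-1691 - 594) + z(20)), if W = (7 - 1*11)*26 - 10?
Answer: 9599047350/947 ≈ 1.0136e+7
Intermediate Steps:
W = -114 (W = (7 - 11)*26 - 10 = -4*26 - 10 = -104 - 10 = -114)
(-4475 + (279 - 114)/(-833 + W))*((-1691 - 594) + z(20)) = (-4475 + (279 - 114)/(-833 - 114))*((-1691 - 594) + 20) = (-4475 + 165/(-947))*(-2285 + 20) = (-4475 + 165*(-1/947))*(-2265) = (-4475 - 165/947)*(-2265) = -4237990/947*(-2265) = 9599047350/947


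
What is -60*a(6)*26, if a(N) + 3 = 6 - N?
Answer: 4680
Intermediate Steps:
a(N) = 3 - N (a(N) = -3 + (6 - N) = 3 - N)
-60*a(6)*26 = -60*(3 - 1*6)*26 = -60*(3 - 6)*26 = -60*(-3)*26 = 180*26 = 4680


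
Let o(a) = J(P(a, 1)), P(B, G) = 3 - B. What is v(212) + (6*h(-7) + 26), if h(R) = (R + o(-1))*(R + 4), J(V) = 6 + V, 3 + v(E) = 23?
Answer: -8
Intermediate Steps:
v(E) = 20 (v(E) = -3 + 23 = 20)
o(a) = 9 - a (o(a) = 6 + (3 - a) = 9 - a)
h(R) = (4 + R)*(10 + R) (h(R) = (R + (9 - 1*(-1)))*(R + 4) = (R + (9 + 1))*(4 + R) = (R + 10)*(4 + R) = (10 + R)*(4 + R) = (4 + R)*(10 + R))
v(212) + (6*h(-7) + 26) = 20 + (6*(40 + (-7)² + 14*(-7)) + 26) = 20 + (6*(40 + 49 - 98) + 26) = 20 + (6*(-9) + 26) = 20 + (-54 + 26) = 20 - 28 = -8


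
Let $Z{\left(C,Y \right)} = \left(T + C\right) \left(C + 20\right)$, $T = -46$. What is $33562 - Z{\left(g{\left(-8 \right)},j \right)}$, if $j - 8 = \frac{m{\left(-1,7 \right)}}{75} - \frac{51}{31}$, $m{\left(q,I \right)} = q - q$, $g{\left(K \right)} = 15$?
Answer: $34647$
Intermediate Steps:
$m{\left(q,I \right)} = 0$
$j = \frac{197}{31}$ ($j = 8 + \left(\frac{0}{75} - \frac{51}{31}\right) = 8 + \left(0 \cdot \frac{1}{75} - \frac{51}{31}\right) = 8 + \left(0 - \frac{51}{31}\right) = 8 - \frac{51}{31} = \frac{197}{31} \approx 6.3548$)
$Z{\left(C,Y \right)} = \left(-46 + C\right) \left(20 + C\right)$ ($Z{\left(C,Y \right)} = \left(-46 + C\right) \left(C + 20\right) = \left(-46 + C\right) \left(20 + C\right)$)
$33562 - Z{\left(g{\left(-8 \right)},j \right)} = 33562 - \left(-920 + 15^{2} - 390\right) = 33562 - \left(-920 + 225 - 390\right) = 33562 - -1085 = 33562 + 1085 = 34647$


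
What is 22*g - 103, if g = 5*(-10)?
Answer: -1203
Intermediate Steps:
g = -50
22*g - 103 = 22*(-50) - 103 = -1100 - 103 = -1203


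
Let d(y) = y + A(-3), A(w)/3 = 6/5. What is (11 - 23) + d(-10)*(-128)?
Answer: 4036/5 ≈ 807.20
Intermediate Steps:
A(w) = 18/5 (A(w) = 3*(6/5) = 18/5)
d(y) = 18/5 + y (d(y) = y + 18/5 = 18/5 + y)
(11 - 23) + d(-10)*(-128) = (11 - 23) + (18/5 - 10)*(-128) = -12 - 32/5*(-128) = -12 + 4096/5 = 4036/5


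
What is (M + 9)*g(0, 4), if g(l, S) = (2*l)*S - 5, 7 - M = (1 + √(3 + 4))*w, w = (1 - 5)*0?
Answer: -80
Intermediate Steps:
w = 0 (w = -4*0 = 0)
M = 7 (M = 7 - (1 + √(3 + 4))*0 = 7 - (1 + √7)*0 = 7 - 1*0 = 7 + 0 = 7)
g(l, S) = -5 + 2*S*l (g(l, S) = 2*S*l - 5 = -5 + 2*S*l)
(M + 9)*g(0, 4) = (7 + 9)*(-5 + 2*4*0) = 16*(-5 + 0) = 16*(-5) = -80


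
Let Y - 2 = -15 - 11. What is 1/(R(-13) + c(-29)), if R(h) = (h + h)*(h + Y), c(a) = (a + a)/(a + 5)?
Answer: 12/11573 ≈ 0.0010369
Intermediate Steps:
Y = -24 (Y = 2 + (-15 - 11) = 2 - 26 = -24)
c(a) = 2*a/(5 + a) (c(a) = (2*a)/(5 + a) = 2*a/(5 + a))
R(h) = 2*h*(-24 + h) (R(h) = (h + h)*(h - 24) = (2*h)*(-24 + h) = 2*h*(-24 + h))
1/(R(-13) + c(-29)) = 1/(2*(-13)*(-24 - 13) + 2*(-29)/(5 - 29)) = 1/(2*(-13)*(-37) + 2*(-29)/(-24)) = 1/(962 + 2*(-29)*(-1/24)) = 1/(962 + 29/12) = 1/(11573/12) = 12/11573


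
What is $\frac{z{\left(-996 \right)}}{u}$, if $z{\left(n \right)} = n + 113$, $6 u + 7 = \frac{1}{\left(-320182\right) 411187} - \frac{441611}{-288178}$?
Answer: $\frac{8375250856550325979}{8643321478046657} \approx 968.99$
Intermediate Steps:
$u = - \frac{8643321478046657}{9484995307531513}$ ($u = - \frac{7}{6} + \frac{\frac{1}{\left(-320182\right) 411187} - \frac{441611}{-288178}}{6} = - \frac{7}{6} + \frac{\left(- \frac{1}{320182}\right) \frac{1}{411187} - - \frac{441611}{288178}}{6} = - \frac{7}{6} + \frac{- \frac{1}{131654676034} + \frac{441611}{288178}}{6} = - \frac{7}{6} + \frac{1}{6} \cdot \frac{14535038284440649}{9484995307531513} = - \frac{7}{6} + \frac{14535038284440649}{56909971845189078} = - \frac{8643321478046657}{9484995307531513} \approx -0.91126$)
$z{\left(n \right)} = 113 + n$
$\frac{z{\left(-996 \right)}}{u} = \frac{113 - 996}{- \frac{8643321478046657}{9484995307531513}} = \left(-883\right) \left(- \frac{9484995307531513}{8643321478046657}\right) = \frac{8375250856550325979}{8643321478046657}$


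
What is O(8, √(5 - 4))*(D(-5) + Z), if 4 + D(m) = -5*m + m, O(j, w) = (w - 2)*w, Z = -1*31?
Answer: 15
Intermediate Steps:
Z = -31
O(j, w) = w*(-2 + w) (O(j, w) = (-2 + w)*w = w*(-2 + w))
D(m) = -4 - 4*m (D(m) = -4 + (-5*m + m) = -4 - 4*m)
O(8, √(5 - 4))*(D(-5) + Z) = (√(5 - 4)*(-2 + √(5 - 4)))*((-4 - 4*(-5)) - 31) = (√1*(-2 + √1))*((-4 + 20) - 31) = (1*(-2 + 1))*(16 - 31) = (1*(-1))*(-15) = -1*(-15) = 15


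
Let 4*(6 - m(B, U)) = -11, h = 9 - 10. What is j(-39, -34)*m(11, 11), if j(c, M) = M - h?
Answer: -1155/4 ≈ -288.75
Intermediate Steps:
h = -1
m(B, U) = 35/4 (m(B, U) = 6 - ¼*(-11) = 6 + 11/4 = 35/4)
j(c, M) = 1 + M (j(c, M) = M - 1*(-1) = M + 1 = 1 + M)
j(-39, -34)*m(11, 11) = (1 - 34)*(35/4) = -33*35/4 = -1155/4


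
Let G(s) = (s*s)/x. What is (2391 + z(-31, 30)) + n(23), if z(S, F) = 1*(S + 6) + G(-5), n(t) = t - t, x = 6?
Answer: 14221/6 ≈ 2370.2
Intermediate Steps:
n(t) = 0
G(s) = s²/6 (G(s) = (s*s)/6 = s²*(⅙) = s²/6)
z(S, F) = 61/6 + S (z(S, F) = 1*(S + 6) + (⅙)*(-5)² = 1*(6 + S) + (⅙)*25 = (6 + S) + 25/6 = 61/6 + S)
(2391 + z(-31, 30)) + n(23) = (2391 + (61/6 - 31)) + 0 = (2391 - 125/6) + 0 = 14221/6 + 0 = 14221/6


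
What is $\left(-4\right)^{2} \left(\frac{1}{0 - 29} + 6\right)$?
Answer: $\frac{2768}{29} \approx 95.448$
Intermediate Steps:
$\left(-4\right)^{2} \left(\frac{1}{0 - 29} + 6\right) = 16 \left(\frac{1}{-29} + 6\right) = 16 \left(- \frac{1}{29} + 6\right) = 16 \cdot \frac{173}{29} = \frac{2768}{29}$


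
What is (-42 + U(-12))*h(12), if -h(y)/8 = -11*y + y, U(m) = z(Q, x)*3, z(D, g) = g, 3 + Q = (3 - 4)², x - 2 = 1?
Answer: -31680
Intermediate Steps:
x = 3 (x = 2 + 1 = 3)
Q = -2 (Q = -3 + (3 - 4)² = -3 + (-1)² = -3 + 1 = -2)
U(m) = 9 (U(m) = 3*3 = 9)
h(y) = 80*y (h(y) = -8*(-11*y + y) = -(-80)*y = 80*y)
(-42 + U(-12))*h(12) = (-42 + 9)*(80*12) = -33*960 = -31680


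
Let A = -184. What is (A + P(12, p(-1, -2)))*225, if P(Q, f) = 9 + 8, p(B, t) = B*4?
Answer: -37575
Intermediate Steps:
p(B, t) = 4*B
P(Q, f) = 17
(A + P(12, p(-1, -2)))*225 = (-184 + 17)*225 = -167*225 = -37575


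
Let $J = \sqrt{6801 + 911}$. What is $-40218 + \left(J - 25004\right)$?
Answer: $-65222 + 4 \sqrt{482} \approx -65134.0$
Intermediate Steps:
$J = 4 \sqrt{482}$ ($J = \sqrt{7712} = 4 \sqrt{482} \approx 87.818$)
$-40218 + \left(J - 25004\right) = -40218 - \left(25004 - 4 \sqrt{482}\right) = -65222 + 4 \sqrt{482}$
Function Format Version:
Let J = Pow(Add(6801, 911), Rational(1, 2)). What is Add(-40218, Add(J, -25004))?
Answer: Add(-65222, Mul(4, Pow(482, Rational(1, 2)))) ≈ -65134.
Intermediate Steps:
J = Mul(4, Pow(482, Rational(1, 2))) (J = Pow(7712, Rational(1, 2)) = Mul(4, Pow(482, Rational(1, 2))) ≈ 87.818)
Add(-40218, Add(J, -25004)) = Add(-40218, Add(Mul(4, Pow(482, Rational(1, 2))), -25004)) = Add(-40218, Add(-25004, Mul(4, Pow(482, Rational(1, 2))))) = Add(-65222, Mul(4, Pow(482, Rational(1, 2))))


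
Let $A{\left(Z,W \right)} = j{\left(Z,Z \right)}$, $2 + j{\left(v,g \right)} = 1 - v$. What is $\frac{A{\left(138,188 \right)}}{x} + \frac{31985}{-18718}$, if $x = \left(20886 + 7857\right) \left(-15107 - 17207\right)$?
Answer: $- \frac{7426926760667}{4346325692709} \approx -1.7088$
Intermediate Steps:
$j{\left(v,g \right)} = -1 - v$ ($j{\left(v,g \right)} = -2 - \left(-1 + v\right) = -1 - v$)
$A{\left(Z,W \right)} = -1 - Z$
$x = -928801302$ ($x = 28743 \left(-32314\right) = -928801302$)
$\frac{A{\left(138,188 \right)}}{x} + \frac{31985}{-18718} = \frac{-1 - 138}{-928801302} + \frac{31985}{-18718} = \left(-1 - 138\right) \left(- \frac{1}{928801302}\right) + 31985 \left(- \frac{1}{18718}\right) = \left(-139\right) \left(- \frac{1}{928801302}\right) - \frac{31985}{18718} = \frac{139}{928801302} - \frac{31985}{18718} = - \frac{7426926760667}{4346325692709}$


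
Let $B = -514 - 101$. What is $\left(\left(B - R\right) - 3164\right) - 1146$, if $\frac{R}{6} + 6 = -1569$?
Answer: $4525$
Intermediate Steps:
$R = -9450$ ($R = -36 + 6 \left(-1569\right) = -36 - 9414 = -9450$)
$B = -615$
$\left(\left(B - R\right) - 3164\right) - 1146 = \left(\left(-615 - -9450\right) - 3164\right) - 1146 = \left(\left(-615 + 9450\right) - 3164\right) - 1146 = \left(8835 - 3164\right) - 1146 = 5671 - 1146 = 4525$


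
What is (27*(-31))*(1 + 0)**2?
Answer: -837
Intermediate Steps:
(27*(-31))*(1 + 0)**2 = -837*1**2 = -837*1 = -837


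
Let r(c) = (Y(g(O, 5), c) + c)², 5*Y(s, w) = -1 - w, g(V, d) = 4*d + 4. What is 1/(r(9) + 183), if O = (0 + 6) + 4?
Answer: 1/232 ≈ 0.0043103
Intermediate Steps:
O = 10 (O = 6 + 4 = 10)
g(V, d) = 4 + 4*d
Y(s, w) = -⅕ - w/5 (Y(s, w) = (-1 - w)/5 = -⅕ - w/5)
r(c) = (-⅕ + 4*c/5)² (r(c) = ((-⅕ - c/5) + c)² = (-⅕ + 4*c/5)²)
1/(r(9) + 183) = 1/((-1 + 4*9)²/25 + 183) = 1/((-1 + 36)²/25 + 183) = 1/((1/25)*35² + 183) = 1/((1/25)*1225 + 183) = 1/(49 + 183) = 1/232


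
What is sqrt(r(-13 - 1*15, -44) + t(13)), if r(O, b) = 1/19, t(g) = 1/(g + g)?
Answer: 3*sqrt(2470)/494 ≈ 0.30182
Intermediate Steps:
t(g) = 1/(2*g)
r(O, b) = 1/19
sqrt(r(-13 - 1*15, -44) + t(13)) = sqrt(1/19 + (1/2)/13) = sqrt(1/19 + (1/2)*(1/13)) = sqrt(1/19 + 1/26) = sqrt(45/494) = 3*sqrt(2470)/494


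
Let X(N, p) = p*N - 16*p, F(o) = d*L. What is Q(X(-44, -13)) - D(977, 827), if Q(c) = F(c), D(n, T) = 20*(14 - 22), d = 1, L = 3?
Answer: 163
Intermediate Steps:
F(o) = 3 (F(o) = 1*3 = 3)
D(n, T) = -160 (D(n, T) = 20*(-8) = -160)
X(N, p) = -16*p + N*p (X(N, p) = N*p - 16*p = -16*p + N*p)
Q(c) = 3
Q(X(-44, -13)) - D(977, 827) = 3 - 1*(-160) = 3 + 160 = 163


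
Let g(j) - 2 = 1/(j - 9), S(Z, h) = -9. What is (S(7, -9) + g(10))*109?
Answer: -654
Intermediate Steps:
g(j) = 2 + 1/(-9 + j) (g(j) = 2 + 1/(j - 9) = 2 + 1/(-9 + j))
(S(7, -9) + g(10))*109 = (-9 + (-17 + 2*10)/(-9 + 10))*109 = (-9 + (-17 + 20)/1)*109 = (-9 + 1*3)*109 = (-9 + 3)*109 = -6*109 = -654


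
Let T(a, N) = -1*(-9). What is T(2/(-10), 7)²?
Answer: 81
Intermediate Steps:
T(a, N) = 9
T(2/(-10), 7)² = 9² = 81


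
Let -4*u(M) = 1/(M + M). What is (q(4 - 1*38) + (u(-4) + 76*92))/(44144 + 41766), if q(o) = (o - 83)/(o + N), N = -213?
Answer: 4251443/52233280 ≈ 0.081393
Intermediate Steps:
u(M) = -1/(8*M) (u(M) = -1/(4*(M + M)) = -1/(2*M)/4 = -1/(8*M))
q(o) = (-83 + o)/(-213 + o) (q(o) = (o - 83)/(o - 213) = (-83 + o)/(-213 + o))
(q(4 - 1*38) + (u(-4) + 76*92))/(44144 + 41766) = ((-83 + (4 - 1*38))/(-213 + (4 - 1*38)) + (-⅛/(-4) + 76*92))/(44144 + 41766) = ((-83 + (4 - 38))/(-213 + (4 - 38)) + (-⅛*(-¼) + 6992))/85910 = ((-83 - 34)/(-213 - 34) + (1/32 + 6992))*(1/85910) = (-117/(-247) + 223745/32)*(1/85910) = (-1/247*(-117) + 223745/32)*(1/85910) = (9/19 + 223745/32)*(1/85910) = (4251443/608)*(1/85910) = 4251443/52233280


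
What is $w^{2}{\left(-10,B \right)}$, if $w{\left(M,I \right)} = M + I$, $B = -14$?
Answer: $576$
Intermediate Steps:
$w{\left(M,I \right)} = I + M$
$w^{2}{\left(-10,B \right)} = \left(-14 - 10\right)^{2} = \left(-24\right)^{2} = 576$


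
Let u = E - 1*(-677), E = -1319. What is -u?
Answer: 642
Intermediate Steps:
u = -642 (u = -1319 - 1*(-677) = -1319 + 677 = -642)
-u = -1*(-642) = 642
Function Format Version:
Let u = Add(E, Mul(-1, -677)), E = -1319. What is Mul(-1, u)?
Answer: 642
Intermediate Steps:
u = -642 (u = Add(-1319, Mul(-1, -677)) = Add(-1319, 677) = -642)
Mul(-1, u) = Mul(-1, -642) = 642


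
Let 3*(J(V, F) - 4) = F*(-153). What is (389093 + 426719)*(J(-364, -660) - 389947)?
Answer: -290659946796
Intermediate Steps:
J(V, F) = 4 - 51*F (J(V, F) = 4 + (F*(-153))/3 = 4 + (-153*F)/3 = 4 - 51*F)
(389093 + 426719)*(J(-364, -660) - 389947) = (389093 + 426719)*((4 - 51*(-660)) - 389947) = 815812*((4 + 33660) - 389947) = 815812*(33664 - 389947) = 815812*(-356283) = -290659946796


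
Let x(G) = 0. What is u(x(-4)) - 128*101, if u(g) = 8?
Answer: -12920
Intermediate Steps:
u(x(-4)) - 128*101 = 8 - 128*101 = 8 - 12928 = -12920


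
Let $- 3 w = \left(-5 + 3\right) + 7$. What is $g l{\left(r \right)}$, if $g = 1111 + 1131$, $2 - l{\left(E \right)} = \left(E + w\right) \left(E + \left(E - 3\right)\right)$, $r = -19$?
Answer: $- \frac{5685712}{3} \approx -1.8952 \cdot 10^{6}$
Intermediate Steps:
$w = - \frac{5}{3}$ ($w = - \frac{\left(-5 + 3\right) + 7}{3} = - \frac{-2 + 7}{3} = \left(- \frac{1}{3}\right) 5 = - \frac{5}{3} \approx -1.6667$)
$l{\left(E \right)} = 2 - \left(-3 + 2 E\right) \left(- \frac{5}{3} + E\right)$ ($l{\left(E \right)} = 2 - \left(E - \frac{5}{3}\right) \left(E + \left(E - 3\right)\right) = 2 - \left(- \frac{5}{3} + E\right) \left(E + \left(E - 3\right)\right) = 2 - \left(- \frac{5}{3} + E\right) \left(E + \left(-3 + E\right)\right) = 2 - \left(- \frac{5}{3} + E\right) \left(-3 + 2 E\right) = 2 - \left(-3 + 2 E\right) \left(- \frac{5}{3} + E\right)$)
$g = 2242$
$g l{\left(r \right)} = 2242 \left(-3 - 2 \left(-19\right)^{2} + \frac{19}{3} \left(-19\right)\right) = 2242 \left(-3 - 722 - \frac{361}{3}\right) = 2242 \left(- \frac{2536}{3}\right) = - \frac{5685712}{3}$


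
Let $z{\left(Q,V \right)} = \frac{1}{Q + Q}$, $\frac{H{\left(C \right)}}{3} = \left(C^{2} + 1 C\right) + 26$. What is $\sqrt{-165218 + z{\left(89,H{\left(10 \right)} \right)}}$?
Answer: $\frac{i \sqrt{5234766934}}{178} \approx 406.47 i$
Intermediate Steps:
$H{\left(C \right)} = 78 + 3 C + 3 C^{2}$ ($H{\left(C \right)} = 3 \left(\left(C^{2} + 1 C\right) + 26\right) = 3 \left(\left(C^{2} + C\right) + 26\right) = 3 \left(\left(C + C^{2}\right) + 26\right) = 3 \left(26 + C + C^{2}\right) = 78 + 3 C + 3 C^{2}$)
$z{\left(Q,V \right)} = \frac{1}{2 Q}$
$\sqrt{-165218 + z{\left(89,H{\left(10 \right)} \right)}} = \sqrt{-165218 + \frac{1}{2 \cdot 89}} = \sqrt{-165218 + \frac{1}{2} \cdot \frac{1}{89}} = \sqrt{-165218 + \frac{1}{178}} = \sqrt{- \frac{29408803}{178}} = \frac{i \sqrt{5234766934}}{178}$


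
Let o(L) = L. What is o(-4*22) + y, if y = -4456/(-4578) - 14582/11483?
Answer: -2320837730/26284587 ≈ -88.297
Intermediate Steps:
y = -7794074/26284587 (y = -4456*(-1/4578) - 14582*1/11483 = 2228/2289 - 14582/11483 = -7794074/26284587 ≈ -0.29653)
o(-4*22) + y = -4*22 - 7794074/26284587 = -88 - 7794074/26284587 = -2320837730/26284587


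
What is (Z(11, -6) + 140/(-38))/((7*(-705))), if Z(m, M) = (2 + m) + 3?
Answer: -78/31255 ≈ -0.0024956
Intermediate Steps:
Z(m, M) = 5 + m
(Z(11, -6) + 140/(-38))/((7*(-705))) = ((5 + 11) + 140/(-38))/((7*(-705))) = (16 - 1/38*140)/(-4935) = (16 - 70/19)*(-1/4935) = (234/19)*(-1/4935) = -78/31255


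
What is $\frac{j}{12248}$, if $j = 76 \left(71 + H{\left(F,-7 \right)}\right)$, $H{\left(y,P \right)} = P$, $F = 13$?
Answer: $\frac{608}{1531} \approx 0.39713$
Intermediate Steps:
$j = 4864$ ($j = 76 \left(71 - 7\right) = 76 \cdot 64 = 4864$)
$\frac{j}{12248} = \frac{4864}{12248} = 4864 \cdot \frac{1}{12248} = \frac{608}{1531}$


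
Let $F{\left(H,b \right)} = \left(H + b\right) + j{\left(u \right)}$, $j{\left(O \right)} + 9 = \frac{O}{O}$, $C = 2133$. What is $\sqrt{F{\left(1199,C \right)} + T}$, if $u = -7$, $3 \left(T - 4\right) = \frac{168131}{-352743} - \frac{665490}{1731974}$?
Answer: $\frac{2 \sqrt{77629257227447253236849066}}{305470852341} \approx 57.686$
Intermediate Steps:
$T = \frac{3402677498260}{916412557023}$ ($T = 4 + \frac{\frac{168131}{-352743} - \frac{665490}{1731974}}{3} = 4 + \frac{168131 \left(- \frac{1}{352743}\right) - \frac{332745}{865987}}{3} = 4 + \frac{- \frac{168131}{352743} - \frac{332745}{865987}}{3} = 4 + \frac{1}{3} \left(- \frac{262972729832}{305470852341}\right) = 4 - \frac{262972729832}{916412557023} = \frac{3402677498260}{916412557023} \approx 3.713$)
$j{\left(O \right)} = -8$ ($j{\left(O \right)} = -9 + \frac{O}{O} = -9 + 1 = -8$)
$F{\left(H,b \right)} = -8 + H + b$ ($F{\left(H,b \right)} = \left(H + b\right) - 8 = -8 + H + b$)
$\sqrt{F{\left(1199,C \right)} + T} = \sqrt{\left(-8 + 1199 + 2133\right) + \frac{3402677498260}{916412557023}} = \sqrt{3324 + \frac{3402677498260}{916412557023}} = \sqrt{\frac{3049558017042712}{916412557023}} = \frac{2 \sqrt{77629257227447253236849066}}{305470852341}$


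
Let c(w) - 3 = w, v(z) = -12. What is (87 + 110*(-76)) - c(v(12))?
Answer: -8264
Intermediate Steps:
c(w) = 3 + w
(87 + 110*(-76)) - c(v(12)) = (87 + 110*(-76)) - (3 - 12) = (87 - 8360) - 1*(-9) = -8273 + 9 = -8264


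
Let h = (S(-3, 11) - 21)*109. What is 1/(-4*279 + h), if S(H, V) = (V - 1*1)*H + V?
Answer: -1/5476 ≈ -0.00018262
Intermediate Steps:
S(H, V) = V + H*(-1 + V) (S(H, V) = (V - 1)*H + V = (-1 + V)*H + V = H*(-1 + V) + V = V + H*(-1 + V))
h = -4360 (h = ((11 - 1*(-3) - 3*11) - 21)*109 = ((11 + 3 - 33) - 21)*109 = (-19 - 21)*109 = -40*109 = -4360)
1/(-4*279 + h) = 1/(-4*279 - 4360) = 1/(-1116 - 4360) = 1/(-5476) = -1/5476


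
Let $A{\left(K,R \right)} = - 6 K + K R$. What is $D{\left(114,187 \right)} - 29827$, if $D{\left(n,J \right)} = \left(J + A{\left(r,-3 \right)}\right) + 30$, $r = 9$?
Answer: $-29691$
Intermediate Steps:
$D{\left(n,J \right)} = -51 + J$ ($D{\left(n,J \right)} = \left(J + 9 \left(-6 - 3\right)\right) + 30 = \left(J + 9 \left(-9\right)\right) + 30 = \left(J - 81\right) + 30 = \left(-81 + J\right) + 30 = -51 + J$)
$D{\left(114,187 \right)} - 29827 = \left(-51 + 187\right) - 29827 = 136 - 29827 = -29691$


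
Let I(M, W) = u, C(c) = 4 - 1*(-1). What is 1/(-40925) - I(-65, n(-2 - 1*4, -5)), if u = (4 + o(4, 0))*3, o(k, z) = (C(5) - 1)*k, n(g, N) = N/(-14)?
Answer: -2455501/40925 ≈ -60.000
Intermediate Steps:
n(g, N) = -N/14 (n(g, N) = N*(-1/14) = -N/14)
C(c) = 5 (C(c) = 4 + 1 = 5)
o(k, z) = 4*k (o(k, z) = (5 - 1)*k = 4*k)
u = 60 (u = (4 + 4*4)*3 = (4 + 16)*3 = 20*3 = 60)
I(M, W) = 60
1/(-40925) - I(-65, n(-2 - 1*4, -5)) = 1/(-40925) - 1*60 = -1/40925 - 60 = -2455501/40925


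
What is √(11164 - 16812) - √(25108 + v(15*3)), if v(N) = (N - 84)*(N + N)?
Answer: -√21598 + 4*I*√353 ≈ -146.96 + 75.153*I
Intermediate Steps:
v(N) = 2*N*(-84 + N) (v(N) = (-84 + N)*(2*N) = 2*N*(-84 + N))
√(11164 - 16812) - √(25108 + v(15*3)) = √(11164 - 16812) - √(25108 + 2*(15*3)*(-84 + 15*3)) = √(-5648) - √(25108 + 2*45*(-84 + 45)) = 4*I*√353 - √(25108 + 2*45*(-39)) = 4*I*√353 - √(25108 - 3510) = 4*I*√353 - √21598 = -√21598 + 4*I*√353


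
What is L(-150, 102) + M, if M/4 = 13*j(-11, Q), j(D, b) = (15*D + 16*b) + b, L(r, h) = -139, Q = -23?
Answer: -29051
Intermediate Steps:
j(D, b) = 15*D + 17*b
M = -28912 (M = 4*(13*(15*(-11) + 17*(-23))) = 4*(13*(-165 - 391)) = 4*(13*(-556)) = 4*(-7228) = -28912)
L(-150, 102) + M = -139 - 28912 = -29051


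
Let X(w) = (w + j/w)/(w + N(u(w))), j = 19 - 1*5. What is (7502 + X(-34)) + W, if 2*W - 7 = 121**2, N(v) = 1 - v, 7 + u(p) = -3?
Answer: 5797551/391 ≈ 14828.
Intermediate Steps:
u(p) = -10 (u(p) = -7 - 3 = -10)
j = 14 (j = 19 - 5 = 14)
W = 7324 (W = 7/2 + (1/2)*121**2 = 7/2 + (1/2)*14641 = 7/2 + 14641/2 = 7324)
X(w) = (w + 14/w)/(11 + w) (X(w) = (w + 14/w)/(w + (1 - 1*(-10))) = (w + 14/w)/(w + (1 + 10)) = (w + 14/w)/(w + 11) = (w + 14/w)/(11 + w))
(7502 + X(-34)) + W = (7502 + (14 + (-34)**2)/((-34)*(11 - 34))) + 7324 = (7502 - 1/34*(14 + 1156)/(-23)) + 7324 = (7502 - 1/34*(-1/23)*1170) + 7324 = (7502 + 585/391) + 7324 = 2933867/391 + 7324 = 5797551/391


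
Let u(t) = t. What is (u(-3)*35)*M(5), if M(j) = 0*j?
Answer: 0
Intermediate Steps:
M(j) = 0
(u(-3)*35)*M(5) = -3*35*0 = -105*0 = 0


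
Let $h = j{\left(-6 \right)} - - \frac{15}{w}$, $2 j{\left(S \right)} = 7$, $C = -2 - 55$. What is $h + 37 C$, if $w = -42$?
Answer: $- \frac{14741}{7} \approx -2105.9$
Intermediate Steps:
$C = -57$ ($C = -2 - 55 = -57$)
$j{\left(S \right)} = \frac{7}{2}$ ($j{\left(S \right)} = \frac{1}{2} \cdot 7 = \frac{7}{2}$)
$h = \frac{22}{7}$ ($h = \frac{7}{2} - - \frac{15}{-42} = \frac{7}{2} - \left(-15\right) \left(- \frac{1}{42}\right) = \frac{7}{2} - \frac{5}{14} = \frac{22}{7} \approx 3.1429$)
$h + 37 C = \frac{22}{7} + 37 \left(-57\right) = \frac{22}{7} - 2109 = - \frac{14741}{7}$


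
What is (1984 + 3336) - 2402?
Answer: 2918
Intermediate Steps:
(1984 + 3336) - 2402 = 5320 - 2402 = 2918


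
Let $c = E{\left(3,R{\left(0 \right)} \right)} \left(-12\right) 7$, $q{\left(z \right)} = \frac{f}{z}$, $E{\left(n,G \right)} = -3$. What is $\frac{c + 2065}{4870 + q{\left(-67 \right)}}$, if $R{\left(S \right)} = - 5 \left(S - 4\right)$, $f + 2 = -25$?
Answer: $\frac{155239}{326317} \approx 0.47573$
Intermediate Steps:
$f = -27$ ($f = -2 - 25 = -27$)
$R{\left(S \right)} = 20 - 5 S$ ($R{\left(S \right)} = - 5 \left(-4 + S\right) = 20 - 5 S$)
$q{\left(z \right)} = - \frac{27}{z}$
$c = 252$ ($c = \left(-3\right) \left(-12\right) 7 = 36 \cdot 7 = 252$)
$\frac{c + 2065}{4870 + q{\left(-67 \right)}} = \frac{252 + 2065}{4870 - \frac{27}{-67}} = \frac{2317}{4870 - - \frac{27}{67}} = \frac{2317}{4870 + \frac{27}{67}} = \frac{2317}{\frac{326317}{67}} = 2317 \cdot \frac{67}{326317} = \frac{155239}{326317}$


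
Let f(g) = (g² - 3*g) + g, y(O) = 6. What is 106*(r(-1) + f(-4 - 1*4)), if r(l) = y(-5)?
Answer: 9116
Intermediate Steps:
r(l) = 6
f(g) = g² - 2*g
106*(r(-1) + f(-4 - 1*4)) = 106*(6 + (-4 - 1*4)*(-2 + (-4 - 1*4))) = 106*(6 + (-4 - 4)*(-2 + (-4 - 4))) = 106*(6 - 8*(-2 - 8)) = 106*(6 - 8*(-10)) = 106*(6 + 80) = 106*86 = 9116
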